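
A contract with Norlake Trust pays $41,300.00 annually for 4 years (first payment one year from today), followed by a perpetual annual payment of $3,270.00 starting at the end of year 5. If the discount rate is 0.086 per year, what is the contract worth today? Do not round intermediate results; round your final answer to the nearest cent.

PV of 4-year annuity: $41,300.00 × [1 − (1+0.086)^−4] / 0.086 = 134983.66143
Perpetuity value at year 4: $3,270.00 / 0.086 = 38023.25581
PV of perpetuity: 38023.25581 / (1+0.086)^4 = 27335.68746
Total PV = 134983.66143 + 27335.68746 = 162319.34890

$162319.35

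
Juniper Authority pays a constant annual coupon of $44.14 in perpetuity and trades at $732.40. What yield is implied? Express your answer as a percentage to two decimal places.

6.03%

P = C/r ⇒ r = C/P = $44.14/$732.40 = 0.060268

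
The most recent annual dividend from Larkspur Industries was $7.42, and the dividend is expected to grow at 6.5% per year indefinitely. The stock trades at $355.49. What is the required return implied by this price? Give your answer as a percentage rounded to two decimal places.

D₁ = $7.42 × 1.065 = $7.9023
P = D₁/(r − g) ⇒ r = D₁/P + g = $7.9023/$355.49 + 0.065 = 0.022229 + 0.065 = 0.087229

8.72%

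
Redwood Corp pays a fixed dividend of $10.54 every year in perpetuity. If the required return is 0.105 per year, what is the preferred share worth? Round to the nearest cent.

Level perpetuity: PV = C / r = $10.54 / 0.105 = $100.38

$100.38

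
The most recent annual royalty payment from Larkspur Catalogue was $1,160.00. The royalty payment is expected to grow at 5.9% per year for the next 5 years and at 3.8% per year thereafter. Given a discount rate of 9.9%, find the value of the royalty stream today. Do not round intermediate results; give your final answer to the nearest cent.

$21595.58

D_1 = 1228.44000
D_2 = 1300.91796
D_3 = 1377.67212
D_4 = 1458.95477
D_5 = 1545.03311
Terminal value at year 5: TV = D_5×(1+g_2)/(r−g_2) = 1603.74436/0.061 = 26290.89122
P_0 = D_1/(1+r)^1 + D_2/(1+r)^2 + D_3/(1+r)^3 + D_4/(1+r)^4 + D_5/(1+r)^5 + TV/(1+r)^5
    = 1117.77980 + 1077.09628 + 1037.89350 + 1000.11758 + 963.71657 + 16398.98038 = 21595.58410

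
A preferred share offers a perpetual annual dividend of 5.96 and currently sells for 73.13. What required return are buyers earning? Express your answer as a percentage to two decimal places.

8.15%

P = C/r ⇒ r = C/P = 5.96/73.13 = 0.081499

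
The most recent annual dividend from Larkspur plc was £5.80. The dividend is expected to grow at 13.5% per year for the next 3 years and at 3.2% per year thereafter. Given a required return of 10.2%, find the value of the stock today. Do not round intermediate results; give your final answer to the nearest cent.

D_1 = 6.58300
D_2 = 7.47171
D_3 = 8.48039
Terminal value at year 3: TV = D_3×(1+g_2)/(r−g_2) = 8.75176/0.07 = 125.02511
P_0 = D_1/(1+r)^1 + D_2/(1+r)^2 + D_3/(1+r)^3 + TV/(1+r)^3
    = 5.97368 + 6.15257 + 6.33681 + 93.42271 = 111.88577

£111.89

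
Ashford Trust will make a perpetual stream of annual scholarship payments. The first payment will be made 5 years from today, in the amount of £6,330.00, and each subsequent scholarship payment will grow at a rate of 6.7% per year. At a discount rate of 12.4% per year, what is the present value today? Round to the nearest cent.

£69576.67

Value at end of year 4: C₁ / (r − g) = £6,330.00 / (0.124 − 0.067) = £111,052.6316
Discount to today: PV = £111,052.6316 / (1 + 0.124)^4 = £111,052.6316 / 1.596119 = £69,576.67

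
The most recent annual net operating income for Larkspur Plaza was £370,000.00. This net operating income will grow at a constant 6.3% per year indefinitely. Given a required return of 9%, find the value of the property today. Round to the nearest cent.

D₁ = D₀ × (1 + g) = £370,000.00 × 1.063 = £393,310.0000
Growing perpetuity: P = D₁ / (r − g) = £393,310.0000 / (0.09 − 0.063) = £14,567,037.04

£14567037.04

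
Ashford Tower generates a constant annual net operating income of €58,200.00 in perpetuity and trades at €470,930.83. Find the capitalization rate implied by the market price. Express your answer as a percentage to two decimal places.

12.36%

P = C/r ⇒ r = C/P = €58,200.00/€470,930.83 = 0.123585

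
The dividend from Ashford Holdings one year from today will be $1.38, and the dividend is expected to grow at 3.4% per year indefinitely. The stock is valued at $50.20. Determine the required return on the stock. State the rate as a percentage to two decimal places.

6.15%

P = D₁/(r − g) ⇒ r = D₁/P + g = $1.3800/$50.20 + 0.034 = 0.027490 + 0.034 = 0.061490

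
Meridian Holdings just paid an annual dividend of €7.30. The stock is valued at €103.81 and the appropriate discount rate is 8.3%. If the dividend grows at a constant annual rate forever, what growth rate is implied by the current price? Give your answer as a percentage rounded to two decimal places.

1.18%

P = D₀(1+g)/(r−g) ⇒ P(r−g) = D₀(1+g) ⇒ g(P+D₀) = P·r − D₀
g = (P·r − D₀)/(P + D₀) = (€103.81×0.083 − €7.30) / (€103.81 + €7.30) = 0.011846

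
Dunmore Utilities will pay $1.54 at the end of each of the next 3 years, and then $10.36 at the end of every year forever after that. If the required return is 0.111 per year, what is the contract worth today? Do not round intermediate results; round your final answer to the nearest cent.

PV of 3-year annuity: $1.54 × [1 − (1+0.111)^−3] / 0.111 = 3.75678
Perpetuity value at year 3: $10.36 / 0.111 = 93.33333
PV of perpetuity: 93.33333 / (1+0.111)^3 = 68.06042
Total PV = 3.75678 + 68.06042 = 71.81720

$71.82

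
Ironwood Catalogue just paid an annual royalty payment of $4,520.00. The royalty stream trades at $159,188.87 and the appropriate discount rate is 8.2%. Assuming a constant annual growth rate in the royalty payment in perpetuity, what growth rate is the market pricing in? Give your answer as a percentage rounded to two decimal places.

5.21%

P = D₀(1+g)/(r−g) ⇒ P(r−g) = D₀(1+g) ⇒ g(P+D₀) = P·r − D₀
g = (P·r − D₀)/(P + D₀) = ($159,188.87×0.082 − $4,520.00) / ($159,188.87 + $4,520.00) = 0.052126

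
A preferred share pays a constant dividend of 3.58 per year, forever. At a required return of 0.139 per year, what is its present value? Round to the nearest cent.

Level perpetuity: PV = C / r = 3.58 / 0.139 = 25.76

25.76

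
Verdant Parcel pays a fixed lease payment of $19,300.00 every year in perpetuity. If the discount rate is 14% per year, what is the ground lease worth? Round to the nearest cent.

$137857.14

Level perpetuity: PV = C / r = $19,300.00 / 0.14 = $137,857.14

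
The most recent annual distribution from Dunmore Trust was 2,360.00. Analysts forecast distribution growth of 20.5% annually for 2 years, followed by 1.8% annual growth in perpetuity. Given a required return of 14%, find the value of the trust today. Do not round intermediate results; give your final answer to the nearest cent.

27133.47

D_1 = 2843.80000
D_2 = 3426.77900
Terminal value at year 2: TV = D_2×(1+g_2)/(r−g_2) = 3488.46102/0.122 = 28593.94280
P_0 = D_1/(1+r)^1 + D_2/(1+r)^2 + TV/(1+r)^2
    = 2494.56140 + 2636.79517 + 22002.11050 = 27133.46707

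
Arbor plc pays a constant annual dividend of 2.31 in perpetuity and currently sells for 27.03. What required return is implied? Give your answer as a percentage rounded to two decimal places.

8.55%

P = C/r ⇒ r = C/P = 2.31/27.03 = 0.085461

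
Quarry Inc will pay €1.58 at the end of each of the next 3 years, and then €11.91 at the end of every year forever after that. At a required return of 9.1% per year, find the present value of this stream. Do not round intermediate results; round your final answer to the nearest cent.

€104.78

PV of 3-year annuity: €1.58 × [1 − (1+0.091)^−3] / 0.091 = 3.99233
Perpetuity value at year 3: €11.91 / 0.091 = 130.87912
PV of perpetuity: 130.87912 / (1+0.091)^3 = 100.78505
Total PV = 3.99233 + 100.78505 = 104.77738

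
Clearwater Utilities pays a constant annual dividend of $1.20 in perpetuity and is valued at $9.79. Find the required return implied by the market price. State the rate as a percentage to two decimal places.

P = C/r ⇒ r = C/P = $1.20/$9.79 = 0.122574

12.26%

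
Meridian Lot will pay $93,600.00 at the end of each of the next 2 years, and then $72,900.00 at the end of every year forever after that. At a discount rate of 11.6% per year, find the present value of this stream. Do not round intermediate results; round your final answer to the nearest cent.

PV of 2-year annuity: $93,600.00 × [1 − (1+0.116)^−2] / 0.116 = 159024.16464
Perpetuity value at year 2: $72,900.00 / 0.116 = 628448.27586
PV of perpetuity: 628448.27586 / (1+0.116)^2 = 504592.91686
Total PV = 159024.16464 + 504592.91686 = 663617.08150

$663617.08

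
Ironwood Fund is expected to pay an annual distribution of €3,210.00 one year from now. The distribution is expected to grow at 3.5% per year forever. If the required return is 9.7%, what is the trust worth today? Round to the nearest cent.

€51774.19

Growing perpetuity: P = D₁ / (r − g) = €3,210.0000 / (0.097 − 0.035) = €51,774.19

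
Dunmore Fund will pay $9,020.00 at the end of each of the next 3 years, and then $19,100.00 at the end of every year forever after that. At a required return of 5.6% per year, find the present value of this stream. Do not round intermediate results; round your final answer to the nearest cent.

$313926.82

PV of 3-year annuity: $9,020.00 × [1 − (1+0.056)^−3] / 0.056 = 24290.11947
Perpetuity value at year 3: $19,100.00 / 0.056 = 341071.42857
PV of perpetuity: 341071.42857 / (1+0.056)^3 = 289636.69665
Total PV = 24290.11947 + 289636.69665 = 313926.81612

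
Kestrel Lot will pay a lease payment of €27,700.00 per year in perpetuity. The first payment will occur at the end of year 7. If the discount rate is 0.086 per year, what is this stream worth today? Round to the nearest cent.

€196337.10

Value at end of year 6: C / r = €27,700.00 / 0.086 = €322,093.0233
Discount to today: PV = €322,093.0233 / (1 + 0.086)^6 = €322,093.0233 / 1.640510 = €196,337.10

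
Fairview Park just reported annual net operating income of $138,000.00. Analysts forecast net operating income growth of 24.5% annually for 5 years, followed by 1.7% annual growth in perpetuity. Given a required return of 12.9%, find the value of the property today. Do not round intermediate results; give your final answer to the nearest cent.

D_1 = 171810.00000
D_2 = 213903.45000
D_3 = 266309.79525
D_4 = 331555.69509
D_5 = 412786.84038
Terminal value at year 5: TV = D_5×(1+g_2)/(r−g_2) = 419804.21667/0.112 = 3748251.93454
P_0 = D_1/(1+r)^1 + D_2/(1+r)^2 + D_3/(1+r)^3 + D_4/(1+r)^4 + D_5/(1+r)^5 + TV/(1+r)^5
    = 152178.91940 + 167814.66311 + 185056.91370 + 204070.73300 + 225038.14224 + 2043426.70230 = 2977586.07375

$2977586.07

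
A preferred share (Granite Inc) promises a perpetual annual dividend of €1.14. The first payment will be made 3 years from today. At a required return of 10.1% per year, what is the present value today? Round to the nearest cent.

Value at end of year 2: C / r = €1.14 / 0.101 = €11.2871
Discount to today: PV = €11.2871 / (1 + 0.101)^2 = €11.2871 / 1.212201 = €9.31

€9.31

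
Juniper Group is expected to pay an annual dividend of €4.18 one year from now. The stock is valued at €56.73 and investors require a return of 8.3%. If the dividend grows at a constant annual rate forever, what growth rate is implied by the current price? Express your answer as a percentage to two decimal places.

P = D₁/(r−g) ⇒ g = r − D₁/P = 0.083 − €4.18/€56.73 = 0.009318

0.93%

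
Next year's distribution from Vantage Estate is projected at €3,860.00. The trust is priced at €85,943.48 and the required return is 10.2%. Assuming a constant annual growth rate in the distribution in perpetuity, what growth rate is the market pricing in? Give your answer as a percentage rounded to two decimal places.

P = D₁/(r−g) ⇒ g = r − D₁/P = 0.102 − €3,860.00/€85,943.48 = 0.057087

5.71%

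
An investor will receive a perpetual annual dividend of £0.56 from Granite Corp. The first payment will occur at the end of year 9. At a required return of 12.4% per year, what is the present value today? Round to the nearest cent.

Value at end of year 8: C / r = £0.56 / 0.124 = £4.5161
Discount to today: PV = £4.5161 / (1 + 0.124)^8 = £4.5161 / 2.547596 = £1.77

£1.77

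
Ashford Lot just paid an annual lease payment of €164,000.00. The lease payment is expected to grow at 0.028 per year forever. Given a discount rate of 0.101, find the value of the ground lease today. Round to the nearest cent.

€2309479.45

D₁ = D₀ × (1 + g) = €164,000.00 × 1.028 = €168,592.0000
Growing perpetuity: P = D₁ / (r − g) = €168,592.0000 / (0.101 − 0.028) = €2,309,479.45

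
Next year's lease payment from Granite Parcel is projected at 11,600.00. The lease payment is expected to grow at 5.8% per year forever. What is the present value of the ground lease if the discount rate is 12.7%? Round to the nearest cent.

Growing perpetuity: P = D₁ / (r − g) = 11,600.0000 / (0.127 − 0.058) = 168,115.94

168115.94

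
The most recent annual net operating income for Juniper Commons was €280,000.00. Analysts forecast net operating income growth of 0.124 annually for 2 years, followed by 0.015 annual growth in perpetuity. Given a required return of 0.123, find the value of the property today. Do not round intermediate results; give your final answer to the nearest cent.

€3196918.31

D_1 = 314720.00000
D_2 = 353745.28000
Terminal value at year 2: TV = D_2×(1+g_2)/(r−g_2) = 359051.45920/0.108 = 3324550.54815
P_0 = D_1/(1+r)^1 + D_2/(1+r)^2 + TV/(1+r)^2
    = 280249.33215 + 280498.88632 + 2636170.08898 = 3196918.30744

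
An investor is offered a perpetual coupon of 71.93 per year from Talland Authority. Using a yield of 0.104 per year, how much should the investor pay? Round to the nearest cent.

691.63

Level perpetuity: PV = C / r = 71.93 / 0.104 = 691.63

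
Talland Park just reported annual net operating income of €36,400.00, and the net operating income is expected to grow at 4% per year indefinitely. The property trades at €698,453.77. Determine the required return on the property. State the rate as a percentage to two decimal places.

9.42%

D₁ = €36,400.00 × 1.04 = €37,856.0000
P = D₁/(r − g) ⇒ r = D₁/P + g = €37,856.0000/€698,453.77 + 0.04 = 0.054200 + 0.04 = 0.094200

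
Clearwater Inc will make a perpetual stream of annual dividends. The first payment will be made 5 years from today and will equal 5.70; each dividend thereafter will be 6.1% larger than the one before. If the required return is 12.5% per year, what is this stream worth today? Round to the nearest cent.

Value at end of year 4: C₁ / (r − g) = 5.70 / (0.125 − 0.061) = 89.0625
Discount to today: PV = 89.0625 / (1 + 0.125)^4 = 89.0625 / 1.601807 = 55.60

55.60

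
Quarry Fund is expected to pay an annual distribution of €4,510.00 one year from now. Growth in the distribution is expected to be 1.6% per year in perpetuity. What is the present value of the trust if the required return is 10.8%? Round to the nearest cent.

€49021.74

Growing perpetuity: P = D₁ / (r − g) = €4,510.0000 / (0.108 − 0.016) = €49,021.74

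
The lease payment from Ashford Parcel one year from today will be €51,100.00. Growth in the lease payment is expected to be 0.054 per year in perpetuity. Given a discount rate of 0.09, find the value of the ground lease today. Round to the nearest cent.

Growing perpetuity: P = D₁ / (r − g) = €51,100.0000 / (0.09 − 0.054) = €1,419,444.44

€1419444.44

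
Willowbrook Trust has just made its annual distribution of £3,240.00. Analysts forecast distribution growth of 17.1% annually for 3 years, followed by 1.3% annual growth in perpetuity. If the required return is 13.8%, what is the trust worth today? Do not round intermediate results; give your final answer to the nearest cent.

D_1 = 3794.04000
D_2 = 4442.82084
D_3 = 5202.54320
Terminal value at year 3: TV = D_3×(1+g_2)/(r−g_2) = 5270.17627/0.125 = 42161.41012
P_0 = D_1/(1+r)^1 + D_2/(1+r)^2 + D_3/(1+r)^3 + TV/(1+r)^3
    = 3333.95431 + 3430.63312 + 3530.11545 + 28608.05563 = 38902.75851

£38902.76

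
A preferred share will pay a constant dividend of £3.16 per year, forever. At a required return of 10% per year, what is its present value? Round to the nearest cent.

£31.60

Level perpetuity: PV = C / r = £3.16 / 0.1 = £31.60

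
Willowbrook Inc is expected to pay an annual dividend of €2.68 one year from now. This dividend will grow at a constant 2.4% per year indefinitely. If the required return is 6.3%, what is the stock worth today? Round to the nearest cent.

Growing perpetuity: P = D₁ / (r − g) = €2.6800 / (0.063 − 0.024) = €68.72

€68.72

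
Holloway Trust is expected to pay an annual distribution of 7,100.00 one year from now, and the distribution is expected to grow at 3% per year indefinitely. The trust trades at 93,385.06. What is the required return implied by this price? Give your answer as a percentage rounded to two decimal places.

10.60%

P = D₁/(r − g) ⇒ r = D₁/P + g = 7,100.0000/93,385.06 + 0.03 = 0.076029 + 0.03 = 0.106029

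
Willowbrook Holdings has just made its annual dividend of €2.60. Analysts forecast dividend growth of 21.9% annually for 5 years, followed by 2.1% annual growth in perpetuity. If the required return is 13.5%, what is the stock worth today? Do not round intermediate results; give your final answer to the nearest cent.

D_1 = 3.16940
D_2 = 3.86350
D_3 = 4.70960
D_4 = 5.74101
D_5 = 6.99829
Terminal value at year 5: TV = D_5×(1+g_2)/(r−g_2) = 7.14525/0.114 = 62.67766
P_0 = D_1/(1+r)^1 + D_2/(1+r)^2 + D_3/(1+r)^3 + D_4/(1+r)^4 + D_5/(1+r)^5 + TV/(1+r)^5
    = 2.79242 + 2.99909 + 3.22105 + 3.45943 + 3.71546 + 33.27618 = 49.46363

€49.46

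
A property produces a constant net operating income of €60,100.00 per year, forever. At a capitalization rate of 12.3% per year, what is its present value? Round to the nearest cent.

Level perpetuity: PV = C / r = €60,100.00 / 0.123 = €488,617.89

€488617.89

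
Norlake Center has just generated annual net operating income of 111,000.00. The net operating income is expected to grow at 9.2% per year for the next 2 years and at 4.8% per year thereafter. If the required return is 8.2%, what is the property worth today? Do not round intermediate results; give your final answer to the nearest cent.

3710033.49

D_1 = 121212.00000
D_2 = 132363.50400
Terminal value at year 2: TV = D_2×(1+g_2)/(r−g_2) = 138716.95219/0.034 = 4079910.35859
P_0 = D_1/(1+r)^1 + D_2/(1+r)^2 + TV/(1+r)^2
    = 112025.87800 + 113061.23732 + 3484946.37386 = 3710033.48918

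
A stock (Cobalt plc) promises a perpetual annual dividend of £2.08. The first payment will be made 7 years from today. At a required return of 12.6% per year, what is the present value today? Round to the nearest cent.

Value at end of year 6: C / r = £2.08 / 0.126 = £16.5079
Discount to today: PV = £16.5079 / (1 + 0.126)^6 = £16.5079 / 2.038123 = £8.10

£8.10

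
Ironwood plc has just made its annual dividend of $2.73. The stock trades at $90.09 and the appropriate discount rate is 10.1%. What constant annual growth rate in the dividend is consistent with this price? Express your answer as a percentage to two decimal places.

6.86%

P = D₀(1+g)/(r−g) ⇒ P(r−g) = D₀(1+g) ⇒ g(P+D₀) = P·r − D₀
g = (P·r − D₀)/(P + D₀) = ($90.09×0.101 − $2.73) / ($90.09 + $2.73) = 0.068618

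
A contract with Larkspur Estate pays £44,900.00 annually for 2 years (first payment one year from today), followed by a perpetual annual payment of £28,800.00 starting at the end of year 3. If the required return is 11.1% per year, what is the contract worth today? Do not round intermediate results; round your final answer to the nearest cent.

PV of 2-year annuity: £44,900.00 × [1 − (1+0.111)^−2] / 0.111 = 76790.31630
Perpetuity value at year 2: £28,800.00 / 0.111 = 259459.45946
PV of perpetuity: 259459.45946 / (1+0.111)^2 = 210204.20090
Total PV = 76790.31630 + 210204.20090 = 286994.51720

£286994.52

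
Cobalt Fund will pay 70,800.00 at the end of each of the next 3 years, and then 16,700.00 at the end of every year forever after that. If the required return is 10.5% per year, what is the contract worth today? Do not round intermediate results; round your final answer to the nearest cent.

292410.80

PV of 3-year annuity: 70,800.00 × [1 − (1+0.105)^−3] / 0.105 = 174530.74113
Perpetuity value at year 3: 16,700.00 / 0.105 = 159047.61905
PV of perpetuity: 159047.61905 / (1+0.105)^3 = 117880.05723
Total PV = 174530.74113 + 117880.05723 = 292410.79836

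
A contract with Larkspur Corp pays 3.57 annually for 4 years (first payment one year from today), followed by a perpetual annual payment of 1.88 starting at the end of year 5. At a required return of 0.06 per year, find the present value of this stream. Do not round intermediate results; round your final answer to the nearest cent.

37.19

PV of 4-year annuity: 3.57 × [1 − (1+0.06)^−4] / 0.06 = 12.37043
Perpetuity value at year 4: 1.88 / 0.06 = 31.33333
PV of perpetuity: 31.33333 / (1+0.06)^4 = 24.81893
Total PV = 12.37043 + 24.81893 = 37.18936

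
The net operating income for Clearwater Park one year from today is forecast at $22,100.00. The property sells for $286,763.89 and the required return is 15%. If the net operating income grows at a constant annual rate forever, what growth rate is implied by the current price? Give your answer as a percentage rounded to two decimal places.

P = D₁/(r−g) ⇒ g = r − D₁/P = 0.15 − $22,100.00/$286,763.89 = 0.072933

7.29%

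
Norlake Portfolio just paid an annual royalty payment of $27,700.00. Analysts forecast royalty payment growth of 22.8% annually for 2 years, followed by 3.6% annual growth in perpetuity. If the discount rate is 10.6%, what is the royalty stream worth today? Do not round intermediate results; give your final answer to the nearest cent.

$570295.13

D_1 = 34015.60000
D_2 = 41771.15680
Terminal value at year 2: TV = D_2×(1+g_2)/(r−g_2) = 43274.91844/0.07 = 618213.12064
P_0 = D_1/(1+r)^1 + D_2/(1+r)^2 + TV/(1+r)^2
    = 30755.51537 + 34148.07674 + 505391.53576 = 570295.12787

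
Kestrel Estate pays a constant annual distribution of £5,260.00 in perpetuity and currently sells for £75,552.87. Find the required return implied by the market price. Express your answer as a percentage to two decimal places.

6.96%

P = C/r ⇒ r = C/P = £5,260.00/£75,552.87 = 0.069620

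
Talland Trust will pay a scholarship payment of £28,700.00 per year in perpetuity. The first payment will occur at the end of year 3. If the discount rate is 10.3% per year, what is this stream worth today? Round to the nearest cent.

£229030.67

Value at end of year 2: C / r = £28,700.00 / 0.103 = £278,640.7767
Discount to today: PV = £278,640.7767 / (1 + 0.103)^2 = £278,640.7767 / 1.216609 = £229,030.67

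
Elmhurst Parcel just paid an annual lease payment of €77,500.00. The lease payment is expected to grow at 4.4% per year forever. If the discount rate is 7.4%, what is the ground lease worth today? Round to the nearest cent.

€2697000.00

D₁ = D₀ × (1 + g) = €77,500.00 × 1.044 = €80,910.0000
Growing perpetuity: P = D₁ / (r − g) = €80,910.0000 / (0.074 − 0.044) = €2,697,000.00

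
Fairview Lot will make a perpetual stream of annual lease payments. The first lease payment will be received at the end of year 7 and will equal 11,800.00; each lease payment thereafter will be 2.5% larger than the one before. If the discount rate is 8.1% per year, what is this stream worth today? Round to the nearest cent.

Value at end of year 6: C₁ / (r − g) = 11,800.00 / (0.081 − 0.025) = 210,714.2857
Discount to today: PV = 210,714.2857 / (1 + 0.081)^6 = 210,714.2857 / 1.595711 = 132,050.43

132050.43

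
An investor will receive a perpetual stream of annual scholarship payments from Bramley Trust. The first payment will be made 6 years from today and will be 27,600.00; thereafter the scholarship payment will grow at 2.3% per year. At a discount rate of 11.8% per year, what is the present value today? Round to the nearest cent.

166332.25

Value at end of year 5: C₁ / (r − g) = 27,600.00 / (0.118 − 0.023) = 290,526.3158
Discount to today: PV = 290,526.3158 / (1 + 0.118)^5 = 290,526.3158 / 1.746663 = 166,332.25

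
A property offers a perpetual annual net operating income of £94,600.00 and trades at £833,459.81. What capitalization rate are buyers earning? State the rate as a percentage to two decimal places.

11.35%

P = C/r ⇒ r = C/P = £94,600.00/£833,459.81 = 0.113503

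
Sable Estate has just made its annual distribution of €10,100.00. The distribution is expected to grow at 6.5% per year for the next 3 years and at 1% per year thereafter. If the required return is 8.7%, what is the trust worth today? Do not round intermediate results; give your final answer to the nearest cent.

€153688.30

D_1 = 10756.50000
D_2 = 11455.67250
D_3 = 12200.29121
Terminal value at year 3: TV = D_3×(1+g_2)/(r−g_2) = 12322.29412/0.077 = 160029.79383
P_0 = D_1/(1+r)^1 + D_2/(1+r)^2 + D_3/(1+r)^3 + TV/(1+r)^3
    = 9895.58418 + 9695.30556 + 9499.08043 + 124598.32770 = 153688.29787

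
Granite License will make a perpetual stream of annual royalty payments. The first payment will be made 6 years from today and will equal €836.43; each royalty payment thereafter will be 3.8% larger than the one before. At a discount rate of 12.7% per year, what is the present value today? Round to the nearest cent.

Value at end of year 5: C₁ / (r − g) = €836.43 / (0.127 − 0.038) = €9,398.0899
Discount to today: PV = €9,398.0899 / (1 + 0.127)^5 = €9,398.0899 / 1.818108 = €5,169.16

€5169.16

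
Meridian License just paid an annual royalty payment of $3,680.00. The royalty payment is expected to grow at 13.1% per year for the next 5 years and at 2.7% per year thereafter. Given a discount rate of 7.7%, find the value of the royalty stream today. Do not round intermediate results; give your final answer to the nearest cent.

$117894.36

D_1 = 4162.08000
D_2 = 4707.31248
D_3 = 5323.97041
D_4 = 6021.41054
D_5 = 6810.21532
Terminal value at year 5: TV = D_5×(1+g_2)/(r−g_2) = 6994.09113/0.05 = 139881.82267
P_0 = D_1/(1+r)^1 + D_2/(1+r)^2 + D_3/(1+r)^3 + D_4/(1+r)^4 + D_5/(1+r)^5 + TV/(1+r)^5
    = 3864.51253 + 4058.27639 + 4261.75543 + 4475.43676 + 4699.83192 + 96534.54770 = 117894.36075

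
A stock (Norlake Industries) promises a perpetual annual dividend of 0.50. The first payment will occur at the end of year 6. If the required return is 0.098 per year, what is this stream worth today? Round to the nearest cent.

Value at end of year 5: C / r = 0.50 / 0.098 = 5.1020
Discount to today: PV = 5.1020 / (1 + 0.098)^5 = 5.1020 / 1.595922 = 3.20

3.20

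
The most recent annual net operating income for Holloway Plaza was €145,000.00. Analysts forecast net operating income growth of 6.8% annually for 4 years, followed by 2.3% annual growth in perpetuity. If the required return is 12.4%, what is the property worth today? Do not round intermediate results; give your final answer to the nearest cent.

€1708400.45

D_1 = 154860.00000
D_2 = 165390.48000
D_3 = 176637.03264
D_4 = 188648.35086
Terminal value at year 4: TV = D_4×(1+g_2)/(r−g_2) = 192987.26293/0.101 = 1910764.97950
P_0 = D_1/(1+r)^1 + D_2/(1+r)^2 + D_3/(1+r)^3 + D_4/(1+r)^4 + TV/(1+r)^4
    = 137775.80071 + 130911.52594 + 124389.24351 + 118191.91465 + 1197131.96723 = 1708400.45205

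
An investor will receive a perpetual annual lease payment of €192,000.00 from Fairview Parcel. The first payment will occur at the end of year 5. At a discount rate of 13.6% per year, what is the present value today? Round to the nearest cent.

Value at end of year 4: C / r = €192,000.00 / 0.136 = €1,411,764.7059
Discount to today: PV = €1,411,764.7059 / (1 + 0.136)^4 = €1,411,764.7059 / 1.665380 = €847,713.30

€847713.30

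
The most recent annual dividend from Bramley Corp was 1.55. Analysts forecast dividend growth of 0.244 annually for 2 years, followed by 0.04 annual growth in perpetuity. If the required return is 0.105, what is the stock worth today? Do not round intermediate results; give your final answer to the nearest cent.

D_1 = 1.92820
D_2 = 2.39868
Terminal value at year 2: TV = D_2×(1+g_2)/(r−g_2) = 2.49463/0.065 = 38.37889
P_0 = D_1/(1+r)^1 + D_2/(1+r)^2 + TV/(1+r)^2
    = 1.74498 + 1.96448 + 31.43170 = 35.14116

35.14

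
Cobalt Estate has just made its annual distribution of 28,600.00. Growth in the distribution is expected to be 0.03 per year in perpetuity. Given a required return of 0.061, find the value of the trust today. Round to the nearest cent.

950258.06

D₁ = D₀ × (1 + g) = 28,600.00 × 1.03 = 29,458.0000
Growing perpetuity: P = D₁ / (r − g) = 29,458.0000 / (0.061 − 0.03) = 950,258.06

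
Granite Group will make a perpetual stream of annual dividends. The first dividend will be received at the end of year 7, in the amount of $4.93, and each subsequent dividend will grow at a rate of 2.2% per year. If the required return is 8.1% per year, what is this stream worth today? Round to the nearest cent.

Value at end of year 6: C₁ / (r − g) = $4.93 / (0.081 − 0.022) = $83.5593
Discount to today: PV = $83.5593 / (1 + 0.081)^6 = $83.5593 / 1.595711 = $52.36

$52.36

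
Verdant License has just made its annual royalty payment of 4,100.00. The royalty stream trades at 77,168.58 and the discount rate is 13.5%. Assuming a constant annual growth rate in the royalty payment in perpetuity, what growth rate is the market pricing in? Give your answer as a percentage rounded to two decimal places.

7.77%

P = D₀(1+g)/(r−g) ⇒ P(r−g) = D₀(1+g) ⇒ g(P+D₀) = P·r − D₀
g = (P·r − D₀)/(P + D₀) = (77,168.58×0.135 − 4,100.00) / (77,168.58 + 4,100.00) = 0.077739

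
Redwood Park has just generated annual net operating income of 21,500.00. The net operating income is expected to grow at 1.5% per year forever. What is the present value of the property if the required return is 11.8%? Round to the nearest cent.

211868.93

D₁ = D₀ × (1 + g) = 21,500.00 × 1.015 = 21,822.5000
Growing perpetuity: P = D₁ / (r − g) = 21,822.5000 / (0.118 − 0.015) = 211,868.93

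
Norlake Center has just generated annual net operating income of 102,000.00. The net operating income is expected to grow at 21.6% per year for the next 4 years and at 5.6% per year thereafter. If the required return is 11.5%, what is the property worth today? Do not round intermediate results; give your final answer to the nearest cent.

D_1 = 124032.00000
D_2 = 150822.91200
D_3 = 183400.66099
D_4 = 223015.20377
Terminal value at year 4: TV = D_4×(1+g_2)/(r−g_2) = 235504.05518/0.059 = 3991594.15555
P_0 = D_1/(1+r)^1 + D_2/(1+r)^2 + D_3/(1+r)^3 + D_4/(1+r)^4 + TV/(1+r)^4
    = 111239.46188 + 121315.86157 + 132305.01136 + 144289.59087 + 2582539.11788 = 3091689.04357

3091689.04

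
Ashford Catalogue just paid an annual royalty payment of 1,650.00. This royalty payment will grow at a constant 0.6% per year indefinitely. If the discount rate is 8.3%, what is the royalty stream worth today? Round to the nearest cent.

21557.14

D₁ = D₀ × (1 + g) = 1,650.00 × 1.006 = 1,659.9000
Growing perpetuity: P = D₁ / (r − g) = 1,659.9000 / (0.083 − 0.006) = 21,557.14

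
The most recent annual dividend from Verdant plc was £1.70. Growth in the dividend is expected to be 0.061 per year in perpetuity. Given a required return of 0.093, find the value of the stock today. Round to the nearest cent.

£56.37

D₁ = D₀ × (1 + g) = £1.70 × 1.061 = £1.8037
Growing perpetuity: P = D₁ / (r − g) = £1.8037 / (0.093 − 0.061) = £56.37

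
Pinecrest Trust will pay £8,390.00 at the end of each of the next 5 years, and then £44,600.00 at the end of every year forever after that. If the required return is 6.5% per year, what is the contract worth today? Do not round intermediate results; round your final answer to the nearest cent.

PV of 5-year annuity: £8,390.00 × [1 − (1+0.065)^−5] / 0.065 = 34866.15049
Perpetuity value at year 5: £44,600.00 / 0.065 = 686153.84615
PV of perpetuity: 686153.84615 / (1+0.065)^5 = 500810.54321
Total PV = 34866.15049 + 500810.54321 = 535676.69370

£535676.69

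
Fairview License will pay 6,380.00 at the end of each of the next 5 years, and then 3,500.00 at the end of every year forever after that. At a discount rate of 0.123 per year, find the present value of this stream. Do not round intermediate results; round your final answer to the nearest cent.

PV of 5-year annuity: 6,380.00 × [1 − (1+0.123)^−5] / 0.123 = 22828.56970
Perpetuity value at year 5: 3,500.00 / 0.123 = 28455.28455
PV of perpetuity: 28455.28455 / (1+0.123)^5 = 15931.77453
Total PV = 22828.56970 + 15931.77453 = 38760.34423

38760.34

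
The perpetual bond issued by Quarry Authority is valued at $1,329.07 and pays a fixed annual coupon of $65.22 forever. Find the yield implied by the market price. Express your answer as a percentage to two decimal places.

P = C/r ⇒ r = C/P = $65.22/$1,329.07 = 0.049072

4.91%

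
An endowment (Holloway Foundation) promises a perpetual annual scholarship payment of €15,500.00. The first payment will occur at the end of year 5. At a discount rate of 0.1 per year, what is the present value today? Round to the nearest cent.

€105867.09

Value at end of year 4: C / r = €15,500.00 / 0.1 = €155,000.0000
Discount to today: PV = €155,000.0000 / (1 + 0.1)^4 = €155,000.0000 / 1.464100 = €105,867.09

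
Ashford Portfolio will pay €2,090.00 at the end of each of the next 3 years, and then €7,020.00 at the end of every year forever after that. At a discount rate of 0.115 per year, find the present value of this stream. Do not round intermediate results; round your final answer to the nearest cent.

€49099.96

PV of 3-year annuity: €2,090.00 × [1 − (1+0.115)^−3] / 0.115 = 5063.27452
Perpetuity value at year 3: €7,020.00 / 0.115 = 61043.47826
PV of perpetuity: 61043.47826 / (1+0.115)^3 = 44036.69017
Total PV = 5063.27452 + 44036.69017 = 49099.96469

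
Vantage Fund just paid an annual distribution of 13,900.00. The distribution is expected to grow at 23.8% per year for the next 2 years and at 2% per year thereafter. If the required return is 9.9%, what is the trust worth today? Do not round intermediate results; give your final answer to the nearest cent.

261033.61

D_1 = 17208.20000
D_2 = 21303.75160
Terminal value at year 2: TV = D_2×(1+g_2)/(r−g_2) = 21729.82663/0.079 = 275061.09661
P_0 = D_1/(1+r)^1 + D_2/(1+r)^2 + TV/(1+r)^2
    = 15658.05278 + 17638.46163 + 227737.09958 = 261033.61399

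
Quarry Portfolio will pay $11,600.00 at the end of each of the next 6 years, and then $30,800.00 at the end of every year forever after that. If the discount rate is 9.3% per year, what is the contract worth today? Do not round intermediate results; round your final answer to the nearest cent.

$245818.12

PV of 6-year annuity: $11,600.00 × [1 − (1+0.093)^−6] / 0.093 = 51574.48917
Perpetuity value at year 6: $30,800.00 / 0.093 = 331182.79570
PV of perpetuity: 331182.79570 / (1+0.093)^6 = 194243.63480
Total PV = 51574.48917 + 194243.63480 = 245818.12397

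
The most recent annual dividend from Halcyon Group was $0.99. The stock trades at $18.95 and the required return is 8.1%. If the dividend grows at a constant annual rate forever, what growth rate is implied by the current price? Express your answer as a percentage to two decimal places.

2.73%

P = D₀(1+g)/(r−g) ⇒ P(r−g) = D₀(1+g) ⇒ g(P+D₀) = P·r − D₀
g = (P·r − D₀)/(P + D₀) = ($18.95×0.081 − $0.99) / ($18.95 + $0.99) = 0.027329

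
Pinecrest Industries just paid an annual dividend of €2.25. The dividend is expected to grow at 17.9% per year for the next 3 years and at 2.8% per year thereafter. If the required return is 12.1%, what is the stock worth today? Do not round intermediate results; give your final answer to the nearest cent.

€36.41

D_1 = 2.65275
D_2 = 3.12759
D_3 = 3.68743
Terminal value at year 3: TV = D_3×(1+g_2)/(r−g_2) = 3.79068/0.093 = 40.75999
P_0 = D_1/(1+r)^1 + D_2/(1+r)^2 + D_3/(1+r)^3 + TV/(1+r)^3
    = 2.36641 + 2.48885 + 2.61762 + 28.93459 = 36.40747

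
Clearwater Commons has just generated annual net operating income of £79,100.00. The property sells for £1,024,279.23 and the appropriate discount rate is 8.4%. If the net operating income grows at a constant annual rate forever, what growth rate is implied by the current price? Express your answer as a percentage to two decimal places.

0.63%

P = D₀(1+g)/(r−g) ⇒ P(r−g) = D₀(1+g) ⇒ g(P+D₀) = P·r − D₀
g = (P·r − D₀)/(P + D₀) = (£1,024,279.23×0.084 − £79,100.00) / (£1,024,279.23 + £79,100.00) = 0.006289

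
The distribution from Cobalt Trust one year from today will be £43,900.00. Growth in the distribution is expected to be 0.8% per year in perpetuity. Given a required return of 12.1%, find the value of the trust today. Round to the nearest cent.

Growing perpetuity: P = D₁ / (r − g) = £43,900.0000 / (0.121 − 0.008) = £388,495.58

£388495.58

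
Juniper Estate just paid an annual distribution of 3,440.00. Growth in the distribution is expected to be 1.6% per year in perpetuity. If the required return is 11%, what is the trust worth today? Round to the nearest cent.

D₁ = D₀ × (1 + g) = 3,440.00 × 1.016 = 3,495.0400
Growing perpetuity: P = D₁ / (r − g) = 3,495.0400 / (0.11 − 0.016) = 37,181.28

37181.28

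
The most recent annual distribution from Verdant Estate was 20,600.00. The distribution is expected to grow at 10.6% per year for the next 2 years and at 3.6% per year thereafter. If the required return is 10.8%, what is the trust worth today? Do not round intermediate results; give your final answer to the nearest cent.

D_1 = 22783.60000
D_2 = 25198.66160
Terminal value at year 2: TV = D_2×(1+g_2)/(r−g_2) = 26105.81342/0.072 = 362580.74191
P_0 = D_1/(1+r)^1 + D_2/(1+r)^2 + TV/(1+r)^2
    = 20562.81588 + 20525.69889 + 295342.00067 = 336430.51544

336430.52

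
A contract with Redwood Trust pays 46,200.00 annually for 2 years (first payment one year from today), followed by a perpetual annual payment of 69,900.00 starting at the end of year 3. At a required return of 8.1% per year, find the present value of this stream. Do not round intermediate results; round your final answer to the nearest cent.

820757.46

PV of 2-year annuity: 46,200.00 × [1 − (1+0.081)^−2] / 0.081 = 82274.01051
Perpetuity value at year 2: 69,900.00 / 0.081 = 862962.96296
PV of perpetuity: 862962.96296 / (1+0.081)^2 = 738483.45355
Total PV = 82274.01051 + 738483.45355 = 820757.46406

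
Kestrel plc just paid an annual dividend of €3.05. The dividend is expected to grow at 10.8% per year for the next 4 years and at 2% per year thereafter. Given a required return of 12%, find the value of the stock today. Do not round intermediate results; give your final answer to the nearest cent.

€41.67

D_1 = 3.37940
D_2 = 3.74438
D_3 = 4.14877
D_4 = 4.59683
Terminal value at year 4: TV = D_4×(1+g_2)/(r−g_2) = 4.68877/0.1 = 46.88771
P_0 = D_1/(1+r)^1 + D_2/(1+r)^2 + D_3/(1+r)^3 + D_4/(1+r)^4 + TV/(1+r)^4
    = 3.01732 + 2.98499 + 2.95301 + 2.92137 + 29.79799 = 41.67469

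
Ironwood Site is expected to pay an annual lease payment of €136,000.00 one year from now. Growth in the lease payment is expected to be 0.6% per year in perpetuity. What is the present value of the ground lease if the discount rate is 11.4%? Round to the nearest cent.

Growing perpetuity: P = D₁ / (r − g) = €136,000.0000 / (0.114 − 0.006) = €1,259,259.26

€1259259.26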